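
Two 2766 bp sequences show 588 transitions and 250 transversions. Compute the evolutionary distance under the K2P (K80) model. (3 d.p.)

P = 588/2766 ≈ 0.212581 and Q = 250/2766 ≈ 0.090383.
Under the Kimura two-parameter model, d = −½ ln(1 − 2P − Q) − ¼ ln(1 − 2Q).
1 − 2P − Q = 0.484455, giving −½ ln(0.484455) = 0.362365.
1 − 2Q = 0.819234, giving −¼ ln(0.819234) = 0.049846.
d = 0.362365 + 0.049846 = 0.412211.

0.412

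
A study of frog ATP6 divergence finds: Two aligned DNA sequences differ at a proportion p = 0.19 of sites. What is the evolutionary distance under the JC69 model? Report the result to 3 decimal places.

0.219

d = −(3/4) ln(1 − 4p/3) = −0.75 ln(1 − 0.253333) = −0.75 ln(0.746667)
  = −0.75 × (-0.292136) = 0.219102 substitutions/site.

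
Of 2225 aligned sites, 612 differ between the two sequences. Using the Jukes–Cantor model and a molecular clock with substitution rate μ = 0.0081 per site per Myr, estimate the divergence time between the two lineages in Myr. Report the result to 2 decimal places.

21.15

p = 612/2225 ≈ 0.275056.
d = −(3/4) ln(1 − 4p/3) = −0.75 ln(1 − 0.366741) = −0.75 ln(0.633259)
  = −0.75 × (-0.456876) = 0.342657 substitutions/site.
Under a molecular clock d = 2μt, so t = d/(2μ) = 0.342657 / (2 × 0.0081) = 21.15 Myr.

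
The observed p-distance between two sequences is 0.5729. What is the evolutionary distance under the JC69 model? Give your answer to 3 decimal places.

1.083

d = −(3/4) ln(1 − 4p/3) = −0.75 ln(1 − 0.763867) = −0.75 ln(0.236133)
  = −0.75 × (-1.443360) = 1.082520 substitutions/site.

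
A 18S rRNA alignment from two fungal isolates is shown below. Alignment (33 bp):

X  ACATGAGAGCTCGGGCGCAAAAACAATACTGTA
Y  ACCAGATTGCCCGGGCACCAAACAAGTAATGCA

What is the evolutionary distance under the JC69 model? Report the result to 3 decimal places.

The sequences differ at 12 of 33 sites, so p = 12/33 ≈ 0.363636.
d = −(3/4) ln(1 − 4p/3) = −0.75 ln(1 − 0.484848) = −0.75 ln(0.515152)
  = −0.75 × (-0.663293) = 0.497470 substitutions/site.

0.497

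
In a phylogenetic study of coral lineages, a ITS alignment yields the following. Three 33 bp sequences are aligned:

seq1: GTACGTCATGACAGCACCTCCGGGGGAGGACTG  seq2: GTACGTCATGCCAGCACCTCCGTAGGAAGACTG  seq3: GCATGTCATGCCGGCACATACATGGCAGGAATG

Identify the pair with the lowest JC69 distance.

seq1 and seq2

seq1–seq2: 4/33 differ, p = 0.121, d = 0.132.
seq1–seq3: 10/33 differ, p = 0.303, d = 0.388.
seq2–seq3: 10/33 differ, p = 0.303, d = 0.388.
The smallest distance is between seq1 and seq2.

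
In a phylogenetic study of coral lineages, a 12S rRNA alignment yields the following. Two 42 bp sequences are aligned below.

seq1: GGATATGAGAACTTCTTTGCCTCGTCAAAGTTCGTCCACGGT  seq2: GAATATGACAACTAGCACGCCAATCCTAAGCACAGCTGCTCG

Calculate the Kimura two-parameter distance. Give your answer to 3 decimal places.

Of 42 sites, 8 differences are transitions and 13 are transversions, so P = 8/42 ≈ 0.190476 and Q = 13/42 ≈ 0.309524.
Under the Kimura two-parameter model, d = −½ ln(1 − 2P − Q) − ¼ ln(1 − 2Q).
1 − 2P − Q = 0.309524, giving −½ ln(0.309524) = 0.586360.
1 − 2Q = 0.380952, giving −¼ ln(0.380952) = 0.241270.
d = 0.586360 + 0.241270 = 0.827630.

0.828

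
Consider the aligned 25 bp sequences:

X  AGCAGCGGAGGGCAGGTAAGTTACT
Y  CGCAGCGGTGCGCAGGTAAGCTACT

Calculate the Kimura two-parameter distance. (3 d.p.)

0.180

Of 25 sites, 1 differences are transitions and 3 are transversions, so P = 1/25 = 0.04 and Q = 3/25 = 0.12.
Under the Kimura two-parameter model, d = −½ ln(1 − 2P − Q) − ¼ ln(1 − 2Q).
1 − 2P − Q = 0.8, giving −½ ln(0.8) = 0.111572.
1 − 2Q = 0.76, giving −¼ ln(0.76) = 0.068609.
d = 0.111572 + 0.068609 = 0.180181.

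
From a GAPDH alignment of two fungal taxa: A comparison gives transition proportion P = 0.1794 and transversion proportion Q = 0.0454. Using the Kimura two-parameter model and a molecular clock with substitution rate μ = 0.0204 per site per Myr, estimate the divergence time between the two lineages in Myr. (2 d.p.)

6.93

Under the Kimura two-parameter model, d = −½ ln(1 − 2P − Q) − ¼ ln(1 − 2Q).
1 − 2P − Q = 0.5958, giving −½ ln(0.5958) = 0.258925.
1 − 2Q = 0.9092, giving −¼ ln(0.9092) = 0.023798.
d = 0.258925 + 0.023798 = 0.282723.
Under a molecular clock d = 2μt, so t = d/(2μ) = 0.282723 / (2 × 0.0204) = 6.93 Myr.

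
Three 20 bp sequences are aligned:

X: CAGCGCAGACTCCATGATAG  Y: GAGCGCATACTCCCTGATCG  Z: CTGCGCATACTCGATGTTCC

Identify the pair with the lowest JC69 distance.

X–Y: 4/20 differ, p = 0.200, d = 0.233.
X–Z: 6/20 differ, p = 0.300, d = 0.383.
Y–Z: 6/20 differ, p = 0.300, d = 0.383.
The smallest distance is between X and Y.

X and Y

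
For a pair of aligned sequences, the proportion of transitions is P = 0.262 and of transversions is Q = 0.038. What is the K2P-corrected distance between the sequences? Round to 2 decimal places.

0.43

Under the Kimura two-parameter model, d = −½ ln(1 − 2P − Q) − ¼ ln(1 − 2Q).
1 − 2P − Q = 0.438, giving −½ ln(0.438) = 0.412768.
1 − 2Q = 0.924, giving −¼ ln(0.924) = 0.019761.
d = 0.412768 + 0.019761 = 0.432529.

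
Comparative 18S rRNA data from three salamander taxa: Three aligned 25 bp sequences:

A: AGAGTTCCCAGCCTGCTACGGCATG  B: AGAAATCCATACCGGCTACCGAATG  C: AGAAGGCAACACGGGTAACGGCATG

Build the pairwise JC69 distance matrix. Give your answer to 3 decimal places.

d(A,B) = 0.417, d(A,C) = 0.663, d(B,C) = 0.490

A–B: 8/25 sites differ → p = 0.32, d = −0.75 ln(1 − 0.426667) = 0.417216 ≈ 0.417.
A–C: 11/25 sites differ → p = 0.44, d = −0.75 ln(1 − 0.586667) = 0.662626 ≈ 0.663.
B–C: 9/25 sites differ → p = 0.36, d = −0.75 ln(1 − 0.48) = 0.490445 ≈ 0.490.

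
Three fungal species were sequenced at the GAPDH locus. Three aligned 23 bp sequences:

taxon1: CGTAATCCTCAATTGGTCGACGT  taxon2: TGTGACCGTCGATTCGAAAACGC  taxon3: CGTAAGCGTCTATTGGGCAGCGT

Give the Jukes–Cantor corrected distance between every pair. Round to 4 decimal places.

taxon1–taxon2: 10/23 sites differ → p ≈ 0.434783, d = −0.75 ln(1 − 0.579711) = 0.650110 ≈ 0.6501.
taxon1–taxon3: 6/23 sites differ → p ≈ 0.26087, d = −0.75 ln(1 − 0.347827) = 0.320584 ≈ 0.3206.
taxon2–taxon3: 9/23 sites differ → p ≈ 0.391304, d = −0.75 ln(1 − 0.521739) = 0.553199 ≈ 0.5532.

d(taxon1,taxon2) = 0.6501, d(taxon1,taxon3) = 0.3206, d(taxon2,taxon3) = 0.5532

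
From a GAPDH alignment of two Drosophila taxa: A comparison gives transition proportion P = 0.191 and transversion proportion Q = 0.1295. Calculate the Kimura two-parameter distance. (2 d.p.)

Under the Kimura two-parameter model, d = −½ ln(1 − 2P − Q) − ¼ ln(1 − 2Q).
1 − 2P − Q = 0.4885, giving −½ ln(0.4885) = 0.358208.
1 − 2Q = 0.741, giving −¼ ln(0.741) = 0.074939.
d = 0.358208 + 0.074939 = 0.433147.

0.43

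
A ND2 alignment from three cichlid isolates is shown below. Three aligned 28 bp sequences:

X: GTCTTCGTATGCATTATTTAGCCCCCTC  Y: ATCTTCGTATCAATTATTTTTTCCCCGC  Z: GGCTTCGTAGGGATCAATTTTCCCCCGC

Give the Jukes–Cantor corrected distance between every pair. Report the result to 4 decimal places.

X–Y: 7/28 sites differ → p = 0.25, d = −0.75 ln(1 − 0.333333) = 0.304098 ≈ 0.3041.
X–Z: 8/28 sites differ → p ≈ 0.285714, d = −0.75 ln(1 − 0.380952) = 0.359679 ≈ 0.3597.
Y–Z: 8/28 sites differ → p ≈ 0.285714, d = −0.75 ln(1 − 0.380952) = 0.359679 ≈ 0.3597.

d(X,Y) = 0.3041, d(X,Z) = 0.3597, d(Y,Z) = 0.3597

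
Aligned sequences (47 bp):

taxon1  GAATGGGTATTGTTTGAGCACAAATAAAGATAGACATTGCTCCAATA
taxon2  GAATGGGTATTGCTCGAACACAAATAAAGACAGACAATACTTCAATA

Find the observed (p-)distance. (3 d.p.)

0.149

The sequences differ at 7 of 47 positions (sites 13, 15, 18, 31, 37, 39, 42).
p = 7/47 = 0.148936… ≈ 0.149 (to 3 d.p.).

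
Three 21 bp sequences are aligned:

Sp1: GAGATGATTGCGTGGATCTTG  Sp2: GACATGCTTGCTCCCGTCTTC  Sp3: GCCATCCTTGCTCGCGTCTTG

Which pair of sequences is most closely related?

Sp1–Sp2: 8/21 differ, p = 0.381, d = 0.532.
Sp1–Sp3: 8/21 differ, p = 0.381, d = 0.532.
Sp2–Sp3: 4/21 differ, p = 0.190, d = 0.220.
The smallest distance is between Sp2 and Sp3.

Sp2 and Sp3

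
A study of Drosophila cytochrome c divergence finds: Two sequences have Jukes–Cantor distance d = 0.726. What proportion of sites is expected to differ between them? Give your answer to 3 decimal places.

p = (3/4)(1 − e^(−4d/3)) = 0.75 × (1 − e^(-0.968)) = 0.75 × (1 − 0.379842) = 0.465119.

0.465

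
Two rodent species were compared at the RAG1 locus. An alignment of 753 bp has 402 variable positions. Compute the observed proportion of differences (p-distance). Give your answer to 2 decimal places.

0.53

p = 402/753 = 0.533864… ≈ 0.53 (to 2 d.p.).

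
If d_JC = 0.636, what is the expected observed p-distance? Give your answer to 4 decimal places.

p = (3/4)(1 − e^(−4d/3)) = 0.75 × (1 − e^(-0.848)) = 0.75 × (1 − 0.428271) = 0.428797.

0.4288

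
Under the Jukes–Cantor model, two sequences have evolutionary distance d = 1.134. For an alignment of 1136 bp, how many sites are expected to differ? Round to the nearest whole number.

Invert JC69: p = (3/4)(1 − e^(−4d/3)) = 0.75 × (1 − e^(-1.512)) = 0.75 × (1 − 0.220469) = 0.584648.
Expected differing sites = pL ≈ 0.584648 × 1136 = 664.160128 ≈ 664.

664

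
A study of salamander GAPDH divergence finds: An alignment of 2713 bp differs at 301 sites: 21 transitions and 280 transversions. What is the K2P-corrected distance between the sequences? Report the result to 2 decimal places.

0.12

P = 21/2713 ≈ 0.007741 and Q = 280/2713 ≈ 0.103207.
Under the Kimura two-parameter model, d = −½ ln(1 − 2P − Q) − ¼ ln(1 − 2Q).
1 − 2P − Q = 0.881311, giving −½ ln(0.881311) = 0.063172.
1 − 2Q = 0.793586, giving −¼ ln(0.793586) = 0.057798.
d = 0.063172 + 0.057798 = 0.120970.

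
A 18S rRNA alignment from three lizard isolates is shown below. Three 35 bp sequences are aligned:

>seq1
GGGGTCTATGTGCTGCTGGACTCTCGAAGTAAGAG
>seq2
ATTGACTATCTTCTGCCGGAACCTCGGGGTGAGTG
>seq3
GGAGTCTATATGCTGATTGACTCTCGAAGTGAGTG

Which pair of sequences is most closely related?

seq1–seq2: 13/35 differ, p = 0.371, d = 0.513.
seq1–seq3: 6/35 differ, p = 0.171, d = 0.195.
seq2–seq3: 13/35 differ, p = 0.371, d = 0.513.
The smallest distance is between seq1 and seq3.

seq1 and seq3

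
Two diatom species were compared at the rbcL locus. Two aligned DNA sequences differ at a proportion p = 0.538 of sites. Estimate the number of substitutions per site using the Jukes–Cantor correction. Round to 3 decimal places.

d = −(3/4) ln(1 − 4p/3) = −0.75 ln(1 − 0.717333) = −0.75 ln(0.282667)
  = −0.75 × (-1.263486) = 0.947615 substitutions/site.

0.948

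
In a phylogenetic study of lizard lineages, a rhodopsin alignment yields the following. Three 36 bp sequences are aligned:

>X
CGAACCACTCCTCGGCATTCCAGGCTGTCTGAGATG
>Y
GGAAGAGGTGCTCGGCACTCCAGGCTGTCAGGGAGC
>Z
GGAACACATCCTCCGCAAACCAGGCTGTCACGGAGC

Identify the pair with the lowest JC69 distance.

X–Y: 11/36 differ, p = 0.306, d = 0.392.
X–Z: 12/36 differ, p = 0.333, d = 0.441.
Y–Z: 8/36 differ, p = 0.222, d = 0.264.
The smallest distance is between Y and Z.

Y and Z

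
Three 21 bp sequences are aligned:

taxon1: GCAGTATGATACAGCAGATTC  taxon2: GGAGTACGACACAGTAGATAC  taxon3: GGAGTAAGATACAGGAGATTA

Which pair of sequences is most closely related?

taxon1 and taxon3

taxon1–taxon2: 5/21 differ, p = 0.238, d = 0.286.
taxon1–taxon3: 4/21 differ, p = 0.190, d = 0.220.
taxon2–taxon3: 5/21 differ, p = 0.238, d = 0.286.
The smallest distance is between taxon1 and taxon3.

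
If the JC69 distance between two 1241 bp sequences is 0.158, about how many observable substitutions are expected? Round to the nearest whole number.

177

Invert JC69: p = (3/4)(1 − e^(−4d/3)) = 0.75 × (1 − e^(-0.210667)) = 0.75 × (1 − 0.810044) = 0.142467.
Expected differing sites = pL ≈ 0.142467 × 1241 = 176.801547 ≈ 177.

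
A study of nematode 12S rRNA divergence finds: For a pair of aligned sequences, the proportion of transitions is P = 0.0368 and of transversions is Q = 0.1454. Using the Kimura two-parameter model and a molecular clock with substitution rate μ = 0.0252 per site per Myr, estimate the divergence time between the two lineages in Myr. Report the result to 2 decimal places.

Under the Kimura two-parameter model, d = −½ ln(1 − 2P − Q) − ¼ ln(1 − 2Q).
1 − 2P − Q = 0.781, giving −½ ln(0.781) = 0.123590.
1 − 2Q = 0.7092, giving −¼ ln(0.7092) = 0.085904.
d = 0.123590 + 0.085904 = 0.209494.
Under a molecular clock d = 2μt, so t = d/(2μ) = 0.209494 / (2 × 0.0252) = 4.16 Myr.

4.16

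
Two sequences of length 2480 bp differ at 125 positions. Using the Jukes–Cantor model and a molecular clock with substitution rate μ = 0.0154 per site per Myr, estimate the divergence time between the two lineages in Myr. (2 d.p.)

p = 125/2480 ≈ 0.050403.
d = −(3/4) ln(1 − 4p/3) = −0.75 ln(1 − 0.067204) = −0.75 ln(0.932796)
  = −0.75 × (-0.069569) = 0.052177 substitutions/site.
Under a molecular clock d = 2μt, so t = d/(2μ) = 0.052177 / (2 × 0.0154) = 1.69 Myr.

1.69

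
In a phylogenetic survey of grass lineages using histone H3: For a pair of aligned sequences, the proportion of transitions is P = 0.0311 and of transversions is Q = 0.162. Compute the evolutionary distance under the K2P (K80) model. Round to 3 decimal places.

0.225

Under the Kimura two-parameter model, d = −½ ln(1 − 2P − Q) − ¼ ln(1 − 2Q).
1 − 2P − Q = 0.7758, giving −½ ln(0.7758) = 0.126930.
1 − 2Q = 0.676, giving −¼ ln(0.676) = 0.097891.
d = 0.126930 + 0.097891 = 0.224821.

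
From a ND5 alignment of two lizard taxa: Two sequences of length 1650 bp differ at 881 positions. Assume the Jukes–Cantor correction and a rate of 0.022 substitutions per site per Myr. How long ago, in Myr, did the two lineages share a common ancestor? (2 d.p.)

p = 881/1650 ≈ 0.533939.
d = −(3/4) ln(1 − 4p/3) = −0.75 ln(1 − 0.711919) = −0.75 ln(0.288081)
  = −0.75 × (-1.244514) = 0.933386 substitutions/site.
Under a molecular clock d = 2μt, so t = d/(2μ) = 0.933386 / (2 × 0.022) = 21.21 Myr.

21.21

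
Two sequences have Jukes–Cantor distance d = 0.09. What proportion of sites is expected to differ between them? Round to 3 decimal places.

0.085

p = (3/4)(1 − e^(−4d/3)) = 0.75 × (1 − e^(-0.12)) = 0.75 × (1 − 0.886920) = 0.084810.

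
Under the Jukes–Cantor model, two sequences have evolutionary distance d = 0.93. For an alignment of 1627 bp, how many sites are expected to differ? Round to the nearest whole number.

867

Invert JC69: p = (3/4)(1 − e^(−4d/3)) = 0.75 × (1 − e^(-1.24)) = 0.75 × (1 − 0.289384) = 0.532962.
Expected differing sites = pL ≈ 0.532962 × 1627 = 867.129174 ≈ 867.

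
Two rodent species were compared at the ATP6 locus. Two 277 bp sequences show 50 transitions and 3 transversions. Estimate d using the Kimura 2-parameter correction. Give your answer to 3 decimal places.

0.238

P = 50/277 ≈ 0.180505 and Q = 3/277 ≈ 0.01083.
Under the Kimura two-parameter model, d = −½ ln(1 − 2P − Q) − ¼ ln(1 − 2Q).
1 − 2P − Q = 0.62816, giving −½ ln(0.62816) = 0.232480.
1 − 2Q = 0.97834, giving −¼ ln(0.97834) = 0.005475.
d = 0.232480 + 0.005475 = 0.237955.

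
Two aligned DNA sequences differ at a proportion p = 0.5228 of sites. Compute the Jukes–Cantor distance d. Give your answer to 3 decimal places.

0.896

d = −(3/4) ln(1 − 4p/3) = −0.75 ln(1 − 0.697067) = −0.75 ln(0.302933)
  = −0.75 × (-1.194244) = 0.895683 substitutions/site.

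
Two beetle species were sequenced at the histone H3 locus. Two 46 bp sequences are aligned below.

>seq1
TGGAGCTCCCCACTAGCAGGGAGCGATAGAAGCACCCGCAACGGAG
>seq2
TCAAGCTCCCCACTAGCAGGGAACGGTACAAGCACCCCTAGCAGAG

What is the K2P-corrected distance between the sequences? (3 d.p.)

0.232

Of 46 sites, 6 differences are transitions and 3 are transversions, so P = 6/46 ≈ 0.130435 and Q = 3/46 ≈ 0.065217.
Under the Kimura two-parameter model, d = −½ ln(1 − 2P − Q) − ¼ ln(1 − 2Q).
1 − 2P − Q = 0.673913, giving −½ ln(0.673913) = 0.197327.
1 − 2Q = 0.869566, giving −¼ ln(0.869566) = 0.034940.
d = 0.197327 + 0.034940 = 0.232267.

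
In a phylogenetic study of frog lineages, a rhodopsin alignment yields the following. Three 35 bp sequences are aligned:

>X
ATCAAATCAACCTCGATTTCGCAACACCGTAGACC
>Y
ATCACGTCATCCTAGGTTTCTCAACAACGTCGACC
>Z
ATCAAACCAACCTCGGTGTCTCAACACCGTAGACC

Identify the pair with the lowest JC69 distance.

X–Y: 8/35 differ, p = 0.229, d = 0.273.
X–Z: 4/35 differ, p = 0.114, d = 0.124.
Y–Z: 8/35 differ, p = 0.229, d = 0.273.
The smallest distance is between X and Z.

X and Z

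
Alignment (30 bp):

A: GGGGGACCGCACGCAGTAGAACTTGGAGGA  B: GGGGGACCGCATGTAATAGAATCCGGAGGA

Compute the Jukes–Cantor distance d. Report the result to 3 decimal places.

The sequences differ at 6 of 30 sites (12, 14, 16, 22, 23, 24), so p = 6/30 = 0.2.
d = −(3/4) ln(1 − 4p/3) = −0.75 ln(1 − 0.266667) = −0.75 ln(0.733333)
  = −0.75 × (-0.310155) = 0.232616 substitutions/site.

0.233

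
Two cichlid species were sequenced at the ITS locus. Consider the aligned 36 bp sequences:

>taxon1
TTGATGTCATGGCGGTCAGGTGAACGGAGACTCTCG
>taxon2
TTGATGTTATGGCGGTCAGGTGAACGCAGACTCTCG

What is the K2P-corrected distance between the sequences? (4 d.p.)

0.0578

Of 36 sites, 1 differences are transitions and 1 are transversions, so P = 1/36 ≈ 0.027778 and Q = 1/36 ≈ 0.027778.
Under the Kimura two-parameter model, d = −½ ln(1 − 2P − Q) − ¼ ln(1 − 2Q).
1 − 2P − Q = 0.916666, giving −½ ln(0.916666) = 0.043506.
1 − 2Q = 0.944444, giving −¼ ln(0.944444) = 0.014290.
d = 0.043506 + 0.014290 = 0.057796.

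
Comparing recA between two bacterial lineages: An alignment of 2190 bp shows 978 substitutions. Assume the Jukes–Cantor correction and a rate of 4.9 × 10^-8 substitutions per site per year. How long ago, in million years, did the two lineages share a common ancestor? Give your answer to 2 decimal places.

p = 978/2190 ≈ 0.446575.
d = −(3/4) ln(1 − 4p/3) = −0.75 ln(1 − 0.595433) = −0.75 ln(0.404567)
  = −0.75 × (-0.904938) = 0.678704 substitutions/site.
Under a molecular clock d = 2μt, so t = d/(2μ) = 0.678704 / (2 × 4.9 × 10^-8) = 6.93 million years.

6.93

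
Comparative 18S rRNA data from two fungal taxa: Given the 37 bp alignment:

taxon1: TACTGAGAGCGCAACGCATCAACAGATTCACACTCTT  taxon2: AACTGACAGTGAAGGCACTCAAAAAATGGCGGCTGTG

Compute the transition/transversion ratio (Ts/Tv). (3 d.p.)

0.286

Transitions are A↔G and C↔T; transversions are all other mismatches.
Transitions: 4. Transversions: 14.
R = 4/14 = 0.285714… ≈ 0.286 (to 3 d.p.).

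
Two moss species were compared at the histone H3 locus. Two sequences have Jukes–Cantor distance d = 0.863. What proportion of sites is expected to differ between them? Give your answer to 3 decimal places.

p = (3/4)(1 − e^(−4d/3)) = 0.75 × (1 − e^(-1.150667)) = 0.75 × (1 − 0.316426) = 0.512681.

0.513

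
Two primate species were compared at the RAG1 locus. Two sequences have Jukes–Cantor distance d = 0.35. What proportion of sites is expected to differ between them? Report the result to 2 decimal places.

p = (3/4)(1 − e^(−4d/3)) = 0.75 × (1 − e^(-0.466667)) = 0.75 × (1 − 0.627089) = 0.279683.

0.28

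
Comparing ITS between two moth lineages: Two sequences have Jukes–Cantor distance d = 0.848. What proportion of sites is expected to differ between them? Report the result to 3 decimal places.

p = (3/4)(1 − e^(−4d/3)) = 0.75 × (1 − e^(-1.130667)) = 0.75 × (1 − 0.322818) = 0.507887.

0.508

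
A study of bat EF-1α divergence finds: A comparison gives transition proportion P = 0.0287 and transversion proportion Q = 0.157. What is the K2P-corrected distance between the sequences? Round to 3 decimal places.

0.215

Under the Kimura two-parameter model, d = −½ ln(1 − 2P − Q) − ¼ ln(1 − 2Q).
1 − 2P − Q = 0.7856, giving −½ ln(0.7856) = 0.120654.
1 − 2Q = 0.686, giving −¼ ln(0.686) = 0.094219.
d = 0.120654 + 0.094219 = 0.214873.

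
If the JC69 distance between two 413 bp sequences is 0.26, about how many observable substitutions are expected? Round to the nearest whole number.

Invert JC69: p = (3/4)(1 − e^(−4d/3)) = 0.75 × (1 − e^(-0.346667)) = 0.75 × (1 − 0.707041) = 0.219719.
Expected differing sites = pL ≈ 0.219719 × 413 = 90.743947 ≈ 91.

91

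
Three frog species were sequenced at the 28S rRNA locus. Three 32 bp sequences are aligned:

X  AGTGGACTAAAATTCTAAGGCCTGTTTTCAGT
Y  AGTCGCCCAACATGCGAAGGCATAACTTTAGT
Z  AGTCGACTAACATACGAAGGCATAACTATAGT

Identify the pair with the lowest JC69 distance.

Y and Z

X–Y: 11/32 differ, p = 0.344, d = 0.460.
X–Z: 10/32 differ, p = 0.313, d = 0.404.
Y–Z: 4/32 differ, p = 0.125, d = 0.137.
The smallest distance is between Y and Z.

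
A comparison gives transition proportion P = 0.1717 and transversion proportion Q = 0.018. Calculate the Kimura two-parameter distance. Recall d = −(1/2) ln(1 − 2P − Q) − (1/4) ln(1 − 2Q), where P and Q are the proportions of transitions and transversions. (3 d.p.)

Under the Kimura two-parameter model, d = −½ ln(1 − 2P − Q) − ¼ ln(1 − 2Q).
1 − 2P − Q = 0.6386, giving −½ ln(0.6386) = 0.224238.
1 − 2Q = 0.964, giving −¼ ln(0.964) = 0.009166.
d = 0.224238 + 0.009166 = 0.233404.

0.233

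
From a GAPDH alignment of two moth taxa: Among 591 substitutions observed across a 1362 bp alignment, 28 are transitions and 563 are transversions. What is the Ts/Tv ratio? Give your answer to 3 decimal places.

0.050

R = 28/563 = 0.049733… ≈ 0.050 (to 3 d.p.).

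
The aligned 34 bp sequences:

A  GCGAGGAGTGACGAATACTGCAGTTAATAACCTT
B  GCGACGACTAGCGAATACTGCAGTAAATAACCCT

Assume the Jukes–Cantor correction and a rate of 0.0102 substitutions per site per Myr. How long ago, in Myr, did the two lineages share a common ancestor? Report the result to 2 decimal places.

The sequences differ at 6 of 34 sites (5, 8, 10, 11, 25, 33), so p = 6/34 ≈ 0.176471.
d = −(3/4) ln(1 − 4p/3) = −0.75 ln(1 − 0.235295) = −0.75 ln(0.764705)
  = −0.75 × (-0.268265) = 0.201199 substitutions/site.
Under a molecular clock d = 2μt, so t = d/(2μ) = 0.201199 / (2 × 0.0102) = 9.86 Myr.

9.86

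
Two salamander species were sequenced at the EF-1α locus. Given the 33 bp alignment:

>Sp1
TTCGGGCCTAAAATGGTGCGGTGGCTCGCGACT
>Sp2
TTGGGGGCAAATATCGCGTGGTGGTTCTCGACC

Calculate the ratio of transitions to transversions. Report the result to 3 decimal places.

Transitions are A↔G and C↔T; transversions are all other mismatches.
Transitions: 4. Transversions: 6.
R = 4/6 = 0.666666… ≈ 0.667 (to 3 d.p.).

0.667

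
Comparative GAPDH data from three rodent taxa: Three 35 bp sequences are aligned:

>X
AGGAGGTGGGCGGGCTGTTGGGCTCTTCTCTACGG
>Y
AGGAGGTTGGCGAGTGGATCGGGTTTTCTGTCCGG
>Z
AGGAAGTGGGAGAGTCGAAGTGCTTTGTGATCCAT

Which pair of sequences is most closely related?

X–Y: 10/35 differ, p = 0.286, d = 0.360.
X–Z: 16/35 differ, p = 0.457, d = 0.705.
Y–Z: 14/35 differ, p = 0.400, d = 0.572.
The smallest distance is between X and Y.

X and Y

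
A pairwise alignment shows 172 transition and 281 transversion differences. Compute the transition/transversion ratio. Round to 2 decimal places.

R = 172/281 = 0.612099… ≈ 0.61 (to 2 d.p.).

0.61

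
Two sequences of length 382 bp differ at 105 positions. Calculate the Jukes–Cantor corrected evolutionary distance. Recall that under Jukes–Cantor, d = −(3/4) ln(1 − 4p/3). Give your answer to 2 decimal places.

0.34

p = 105/382 ≈ 0.274869.
d = −(3/4) ln(1 − 4p/3) = −0.75 ln(1 − 0.366492) = −0.75 ln(0.633508)
  = −0.75 × (-0.456483) = 0.342362 substitutions/site.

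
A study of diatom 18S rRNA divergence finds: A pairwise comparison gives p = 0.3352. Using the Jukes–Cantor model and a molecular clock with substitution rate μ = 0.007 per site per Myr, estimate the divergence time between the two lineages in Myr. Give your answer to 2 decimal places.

31.73

d = −(3/4) ln(1 − 4p/3) = −0.75 ln(1 − 0.446933) = −0.75 ln(0.553067)
  = −0.75 × (-0.592276) = 0.444207 substitutions/site.
Under a molecular clock d = 2μt, so t = d/(2μ) = 0.444207 / (2 × 0.007) = 31.73 Myr.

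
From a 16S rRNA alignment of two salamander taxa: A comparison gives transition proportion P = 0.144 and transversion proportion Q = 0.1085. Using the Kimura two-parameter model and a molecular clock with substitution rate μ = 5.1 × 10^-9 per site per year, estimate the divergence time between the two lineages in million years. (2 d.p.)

30.75

Under the Kimura two-parameter model, d = −½ ln(1 − 2P − Q) − ¼ ln(1 − 2Q).
1 − 2P − Q = 0.6035, giving −½ ln(0.6035) = 0.252505.
1 − 2Q = 0.783, giving −¼ ln(0.783) = 0.061156.
d = 0.252505 + 0.061156 = 0.313661.
Under a molecular clock d = 2μt, so t = d/(2μ) = 0.313661 / (2 × 5.1 × 10^-9) = 30.75 million years.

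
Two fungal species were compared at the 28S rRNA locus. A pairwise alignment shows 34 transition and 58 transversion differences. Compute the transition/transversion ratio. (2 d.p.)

R = 34/58 = 0.586206… ≈ 0.59 (to 2 d.p.).

0.59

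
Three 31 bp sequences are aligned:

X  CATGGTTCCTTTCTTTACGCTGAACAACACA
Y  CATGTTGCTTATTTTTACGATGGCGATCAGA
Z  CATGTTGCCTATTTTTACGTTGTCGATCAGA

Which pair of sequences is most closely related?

Y and Z

X–Y: 11/31 differ, p = 0.355, d = 0.481.
X–Z: 10/31 differ, p = 0.323, d = 0.422.
Y–Z: 3/31 differ, p = 0.097, d = 0.104.
The smallest distance is between Y and Z.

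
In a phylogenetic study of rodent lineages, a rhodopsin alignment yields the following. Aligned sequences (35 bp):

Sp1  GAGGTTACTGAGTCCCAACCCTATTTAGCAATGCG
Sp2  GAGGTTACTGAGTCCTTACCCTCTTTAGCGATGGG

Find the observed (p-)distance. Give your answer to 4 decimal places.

The sequences differ at 5 of 35 positions (sites 16, 17, 23, 30, 34).
p = 5/35 = 0.142857… ≈ 0.1429 (to 4 d.p.).

0.1429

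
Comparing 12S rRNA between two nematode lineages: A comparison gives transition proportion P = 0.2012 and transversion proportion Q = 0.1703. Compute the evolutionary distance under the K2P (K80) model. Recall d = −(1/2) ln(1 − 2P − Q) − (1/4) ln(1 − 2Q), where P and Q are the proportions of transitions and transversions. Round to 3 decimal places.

Under the Kimura two-parameter model, d = −½ ln(1 − 2P − Q) − ¼ ln(1 − 2Q).
1 − 2P − Q = 0.4273, giving −½ ln(0.4273) = 0.425134.
1 − 2Q = 0.6594, giving −¼ ln(0.6594) = 0.104106.
d = 0.425134 + 0.104106 = 0.529240.

0.529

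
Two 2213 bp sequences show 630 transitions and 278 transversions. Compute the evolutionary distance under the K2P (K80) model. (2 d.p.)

P = 630/2213 ≈ 0.284681 and Q = 278/2213 ≈ 0.125621.
Under the Kimura two-parameter model, d = −½ ln(1 − 2P − Q) − ¼ ln(1 − 2Q).
1 − 2P − Q = 0.305017, giving −½ ln(0.305017) = 0.593694.
1 − 2Q = 0.748758, giving −¼ ln(0.748758) = 0.072335.
d = 0.593694 + 0.072335 = 0.666029.

0.67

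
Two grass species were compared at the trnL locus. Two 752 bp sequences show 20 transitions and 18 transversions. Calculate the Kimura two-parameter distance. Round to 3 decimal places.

0.052

P = 20/752 ≈ 0.026596 and Q = 18/752 ≈ 0.023936.
Under the Kimura two-parameter model, d = −½ ln(1 − 2P − Q) − ¼ ln(1 − 2Q).
1 − 2P − Q = 0.922872, giving −½ ln(0.922872) = 0.040132.
1 − 2Q = 0.952128, giving −¼ ln(0.952128) = 0.012264.
d = 0.040132 + 0.012264 = 0.052396.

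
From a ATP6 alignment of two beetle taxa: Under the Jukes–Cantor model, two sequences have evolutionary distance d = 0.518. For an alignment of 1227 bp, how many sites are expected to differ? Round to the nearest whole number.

Invert JC69: p = (3/4)(1 − e^(−4d/3)) = 0.75 × (1 − e^(-0.690667)) = 0.75 × (1 − 0.501242) = 0.374069.
Expected differing sites = pL ≈ 0.374069 × 1227 = 458.982663 ≈ 459.

459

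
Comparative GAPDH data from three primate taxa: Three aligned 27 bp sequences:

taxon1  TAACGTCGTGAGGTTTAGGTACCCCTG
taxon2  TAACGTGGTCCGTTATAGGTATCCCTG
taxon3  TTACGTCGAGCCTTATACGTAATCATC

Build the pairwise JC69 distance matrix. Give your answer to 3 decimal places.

taxon1–taxon2: 6/27 sites differ → p ≈ 0.222222, d = −0.75 ln(1 − 0.296296) = 0.263548 ≈ 0.264.
taxon1–taxon3: 11/27 sites differ → p ≈ 0.407407, d = −0.75 ln(1 − 0.543209) = 0.587647 ≈ 0.588.
taxon2–taxon3: 10/27 sites differ → p ≈ 0.37037, d = −0.75 ln(1 − 0.493827) = 0.510658 ≈ 0.511.

d(taxon1,taxon2) = 0.264, d(taxon1,taxon3) = 0.588, d(taxon2,taxon3) = 0.511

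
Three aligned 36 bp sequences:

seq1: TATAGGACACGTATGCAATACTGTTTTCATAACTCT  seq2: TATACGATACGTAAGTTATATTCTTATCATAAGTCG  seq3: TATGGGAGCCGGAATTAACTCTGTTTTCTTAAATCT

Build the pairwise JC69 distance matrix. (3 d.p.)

seq1–seq2: 10/36 sites differ → p ≈ 0.277778, d = −0.75 ln(1 − 0.370371) = 0.346968 ≈ 0.347.
seq1–seq3: 11/36 sites differ → p ≈ 0.305556, d = −0.75 ln(1 − 0.407408) = 0.392437 ≈ 0.392.
seq2–seq3: 15/36 sites differ → p ≈ 0.416667, d = −0.75 ln(1 − 0.555556) = 0.608198 ≈ 0.608.

d(seq1,seq2) = 0.347, d(seq1,seq3) = 0.392, d(seq2,seq3) = 0.608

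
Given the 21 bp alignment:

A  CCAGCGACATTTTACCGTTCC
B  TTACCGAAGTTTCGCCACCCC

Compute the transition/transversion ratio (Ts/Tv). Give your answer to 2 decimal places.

4.00

Transitions are A↔G and C↔T; transversions are all other mismatches.
Transitions: 8. Transversions: 2.
R = 8/2 = 4.00.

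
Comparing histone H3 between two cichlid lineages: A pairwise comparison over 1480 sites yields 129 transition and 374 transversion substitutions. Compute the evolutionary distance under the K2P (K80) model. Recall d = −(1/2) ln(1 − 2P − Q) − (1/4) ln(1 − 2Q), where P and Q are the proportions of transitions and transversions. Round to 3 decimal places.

0.454

P = 129/1480 ≈ 0.087162 and Q = 374/1480 ≈ 0.252703.
Under the Kimura two-parameter model, d = −½ ln(1 − 2P − Q) − ¼ ln(1 − 2Q).
1 − 2P − Q = 0.572973, giving −½ ln(0.572973) = 0.278458.
1 − 2Q = 0.494594, giving −¼ ln(0.494594) = 0.176005.
d = 0.278458 + 0.176005 = 0.454463.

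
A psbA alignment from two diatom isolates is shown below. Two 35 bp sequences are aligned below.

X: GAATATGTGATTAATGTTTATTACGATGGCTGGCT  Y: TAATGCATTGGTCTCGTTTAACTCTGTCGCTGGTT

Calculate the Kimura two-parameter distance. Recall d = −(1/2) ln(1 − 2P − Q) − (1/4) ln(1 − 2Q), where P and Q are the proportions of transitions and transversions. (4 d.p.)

Of 35 sites, 8 differences are transitions and 9 are transversions, so P = 8/35 ≈ 0.228571 and Q = 9/35 ≈ 0.257143.
Under the Kimura two-parameter model, d = −½ ln(1 − 2P − Q) − ¼ ln(1 − 2Q).
1 − 2P − Q = 0.285715, giving −½ ln(0.285715) = 0.626380.
1 − 2Q = 0.485714, giving −¼ ln(0.485714) = 0.180534.
d = 0.626380 + 0.180534 = 0.806914.

0.8069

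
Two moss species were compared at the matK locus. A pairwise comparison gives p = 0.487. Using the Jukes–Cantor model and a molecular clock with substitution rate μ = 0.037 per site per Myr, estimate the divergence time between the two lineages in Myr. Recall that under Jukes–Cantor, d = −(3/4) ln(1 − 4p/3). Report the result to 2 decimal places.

d = −(3/4) ln(1 − 4p/3) = −0.75 ln(1 − 0.649333) = −0.75 ln(0.350667)
  = −0.75 × (-1.047918) = 0.785939 substitutions/site.
Under a molecular clock d = 2μt, so t = d/(2μ) = 0.785939 / (2 × 0.037) = 10.62 Myr.

10.62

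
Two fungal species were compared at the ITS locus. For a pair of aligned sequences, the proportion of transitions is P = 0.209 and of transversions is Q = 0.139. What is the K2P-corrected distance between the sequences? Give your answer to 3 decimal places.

0.489

Under the Kimura two-parameter model, d = −½ ln(1 − 2P − Q) − ¼ ln(1 − 2Q).
1 − 2P − Q = 0.443, giving −½ ln(0.443) = 0.407093.
1 − 2Q = 0.722, giving −¼ ln(0.722) = 0.081433.
d = 0.407093 + 0.081433 = 0.488526.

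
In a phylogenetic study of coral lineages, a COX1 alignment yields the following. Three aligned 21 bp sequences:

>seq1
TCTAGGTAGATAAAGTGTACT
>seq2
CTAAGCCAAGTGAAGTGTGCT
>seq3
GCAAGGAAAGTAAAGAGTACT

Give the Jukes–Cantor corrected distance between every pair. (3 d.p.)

seq1–seq2: 9/21 sites differ → p ≈ 0.428571, d = −0.75 ln(1 − 0.571428) = 0.635472 ≈ 0.635.
seq1–seq3: 6/21 sites differ → p ≈ 0.285714, d = −0.75 ln(1 − 0.380952) = 0.359679 ≈ 0.360.
seq2–seq3: 7/21 sites differ → p ≈ 0.333333, d = −0.75 ln(1 − 0.444444) = 0.440839 ≈ 0.441.

d(seq1,seq2) = 0.635, d(seq1,seq3) = 0.360, d(seq2,seq3) = 0.441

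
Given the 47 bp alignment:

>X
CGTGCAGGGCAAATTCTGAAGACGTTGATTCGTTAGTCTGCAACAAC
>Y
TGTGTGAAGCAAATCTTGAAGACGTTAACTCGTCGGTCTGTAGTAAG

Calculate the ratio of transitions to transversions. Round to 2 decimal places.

Transitions are A↔G and C↔T; transversions are all other mismatches.
Transitions: 14. Transversions: 1.
R = 14/1 = 14.00.

14.00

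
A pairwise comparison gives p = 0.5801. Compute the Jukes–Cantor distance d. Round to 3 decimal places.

d = −(3/4) ln(1 − 4p/3) = −0.75 ln(1 − 0.773467) = −0.75 ln(0.226533)
  = −0.75 × (-1.484865) = 1.113649 substitutions/site.

1.114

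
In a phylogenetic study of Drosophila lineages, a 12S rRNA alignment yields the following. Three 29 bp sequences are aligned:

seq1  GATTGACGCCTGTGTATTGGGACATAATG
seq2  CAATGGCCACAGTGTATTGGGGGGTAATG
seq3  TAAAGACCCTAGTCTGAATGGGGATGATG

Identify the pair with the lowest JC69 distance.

seq1–seq2: 9/29 differ, p = 0.310, d = 0.401.
seq1–seq3: 14/29 differ, p = 0.483, d = 0.774.
seq2–seq3: 12/29 differ, p = 0.414, d = 0.602.
The smallest distance is between seq1 and seq2.

seq1 and seq2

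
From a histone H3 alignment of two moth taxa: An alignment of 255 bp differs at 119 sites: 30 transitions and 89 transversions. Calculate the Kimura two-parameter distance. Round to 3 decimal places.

0.738

P = 30/255 ≈ 0.117647 and Q = 89/255 ≈ 0.34902.
Under the Kimura two-parameter model, d = −½ ln(1 − 2P − Q) − ¼ ln(1 − 2Q).
1 − 2P − Q = 0.415686, giving −½ ln(0.415686) = 0.438913.
1 − 2Q = 0.30196, giving −¼ ln(0.30196) = 0.299365.
d = 0.438913 + 0.299365 = 0.738278.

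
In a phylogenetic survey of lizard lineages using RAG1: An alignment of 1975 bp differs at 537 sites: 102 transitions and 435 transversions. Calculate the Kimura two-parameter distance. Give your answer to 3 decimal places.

P = 102/1975 ≈ 0.051646 and Q = 435/1975 ≈ 0.220253.
Under the Kimura two-parameter model, d = −½ ln(1 − 2P − Q) − ¼ ln(1 − 2Q).
1 − 2P − Q = 0.676455, giving −½ ln(0.676455) = 0.195445.
1 − 2Q = 0.559494, giving −¼ ln(0.559494) = 0.145181.
d = 0.195445 + 0.145181 = 0.340626.

0.341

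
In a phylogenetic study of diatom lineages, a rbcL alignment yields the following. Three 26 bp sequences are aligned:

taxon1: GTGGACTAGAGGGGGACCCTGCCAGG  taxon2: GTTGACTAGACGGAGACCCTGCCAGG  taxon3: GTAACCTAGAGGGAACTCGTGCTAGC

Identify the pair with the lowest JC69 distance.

taxon1–taxon2: 3/26 differ, p = 0.115, d = 0.125.
taxon1–taxon3: 10/26 differ, p = 0.385, d = 0.539.
taxon2–taxon3: 10/26 differ, p = 0.385, d = 0.539.
The smallest distance is between taxon1 and taxon2.

taxon1 and taxon2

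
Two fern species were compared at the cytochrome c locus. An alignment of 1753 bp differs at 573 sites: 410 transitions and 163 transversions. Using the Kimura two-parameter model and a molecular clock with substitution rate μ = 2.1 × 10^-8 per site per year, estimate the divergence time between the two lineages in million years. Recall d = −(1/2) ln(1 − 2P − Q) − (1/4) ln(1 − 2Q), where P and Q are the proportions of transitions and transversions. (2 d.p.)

11.02

P = 410/1753 ≈ 0.233885 and Q = 163/1753 ≈ 0.092983.
Under the Kimura two-parameter model, d = −½ ln(1 − 2P − Q) − ¼ ln(1 − 2Q).
1 − 2P − Q = 0.439247, giving −½ ln(0.439247) = 0.411347.
1 − 2Q = 0.814034, giving −¼ ln(0.814034) = 0.051438.
d = 0.411347 + 0.051438 = 0.462785.
Under a molecular clock d = 2μt, so t = d/(2μ) = 0.462785 / (2 × 2.1 × 10^-8) = 11.02 million years.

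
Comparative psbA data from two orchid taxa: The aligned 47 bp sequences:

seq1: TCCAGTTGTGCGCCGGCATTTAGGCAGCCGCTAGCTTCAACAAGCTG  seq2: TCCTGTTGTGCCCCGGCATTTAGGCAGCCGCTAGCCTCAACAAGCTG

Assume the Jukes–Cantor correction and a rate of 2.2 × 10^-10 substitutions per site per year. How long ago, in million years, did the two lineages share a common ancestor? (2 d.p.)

151.62

The sequences differ at 3 of 47 sites (4, 12, 36), so p = 3/47 ≈ 0.06383.
d = −(3/4) ln(1 − 4p/3) = −0.75 ln(1 − 0.085107) = −0.75 ln(0.914893)
  = −0.75 × (-0.088948) = 0.066711 substitutions/site.
Under a molecular clock d = 2μt, so t = d/(2μ) = 0.066711 / (2 × 2.2 × 10^-10) = 151.62 million years.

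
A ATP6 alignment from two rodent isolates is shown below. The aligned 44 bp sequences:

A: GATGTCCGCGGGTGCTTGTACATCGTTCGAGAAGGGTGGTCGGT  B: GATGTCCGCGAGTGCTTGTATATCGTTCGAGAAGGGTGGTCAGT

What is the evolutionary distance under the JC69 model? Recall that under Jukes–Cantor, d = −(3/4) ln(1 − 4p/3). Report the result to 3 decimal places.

The sequences differ at 3 of 44 sites (11, 21, 42), so p = 3/44 ≈ 0.068182.
d = −(3/4) ln(1 − 4p/3) = −0.75 ln(1 − 0.090909) = −0.75 ln(0.909091)
  = −0.75 × (-0.095310) = 0.071483 substitutions/site.

0.071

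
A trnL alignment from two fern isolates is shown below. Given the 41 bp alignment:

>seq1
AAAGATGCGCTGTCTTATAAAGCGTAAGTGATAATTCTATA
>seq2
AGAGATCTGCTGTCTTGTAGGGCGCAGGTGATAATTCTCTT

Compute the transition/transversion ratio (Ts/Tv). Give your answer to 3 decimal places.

Transitions are A↔G and C↔T; transversions are all other mismatches.
Transitions: 7. Transversions: 3.
R = 7/3 = 2.333333… ≈ 2.333 (to 3 d.p.).

2.333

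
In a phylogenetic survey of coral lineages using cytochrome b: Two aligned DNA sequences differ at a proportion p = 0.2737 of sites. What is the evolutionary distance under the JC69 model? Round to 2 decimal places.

0.34

d = −(3/4) ln(1 − 4p/3) = −0.75 ln(1 − 0.364933) = −0.75 ln(0.635067)
  = −0.75 × (-0.454025) = 0.340519 substitutions/site.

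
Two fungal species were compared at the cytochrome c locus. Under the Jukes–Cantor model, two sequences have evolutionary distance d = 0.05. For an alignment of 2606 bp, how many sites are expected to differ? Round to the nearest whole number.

126

Invert JC69: p = (3/4)(1 − e^(−4d/3)) = 0.75 × (1 − e^(-0.066667)) = 0.75 × (1 − 0.935507) = 0.048370.
Expected differing sites = pL ≈ 0.048370 × 2606 = 126.05222 ≈ 126.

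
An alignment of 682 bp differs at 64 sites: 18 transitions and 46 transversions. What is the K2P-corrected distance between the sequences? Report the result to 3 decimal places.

P = 18/682 ≈ 0.026393 and Q = 46/682 ≈ 0.067449.
Under the Kimura two-parameter model, d = −½ ln(1 − 2P − Q) − ¼ ln(1 − 2Q).
1 − 2P − Q = 0.879765, giving −½ ln(0.879765) = 0.064050.
1 − 2Q = 0.865102, giving −¼ ln(0.865102) = 0.036227.
d = 0.064050 + 0.036227 = 0.100277.

0.100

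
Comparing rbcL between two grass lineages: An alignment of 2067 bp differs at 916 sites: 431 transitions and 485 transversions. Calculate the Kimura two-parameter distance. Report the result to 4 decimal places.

P = 431/2067 ≈ 0.208515 and Q = 485/2067 ≈ 0.23464.
Under the Kimura two-parameter model, d = −½ ln(1 − 2P − Q) − ¼ ln(1 − 2Q).
1 − 2P − Q = 0.34833, giving −½ ln(0.34833) = 0.527302.
1 − 2Q = 0.53072, giving −¼ ln(0.53072) = 0.158380.
d = 0.527302 + 0.158380 = 0.685682.

0.6857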